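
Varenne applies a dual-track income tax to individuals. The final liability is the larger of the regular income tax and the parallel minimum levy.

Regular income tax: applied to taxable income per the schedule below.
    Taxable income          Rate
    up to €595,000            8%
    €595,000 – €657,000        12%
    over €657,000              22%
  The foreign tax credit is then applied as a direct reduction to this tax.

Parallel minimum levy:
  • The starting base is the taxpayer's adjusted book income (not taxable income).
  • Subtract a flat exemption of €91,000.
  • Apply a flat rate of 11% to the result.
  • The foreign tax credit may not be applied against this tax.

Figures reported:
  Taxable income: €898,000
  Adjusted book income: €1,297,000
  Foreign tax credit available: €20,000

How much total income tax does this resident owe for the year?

Parallel minimum levy:
  Base (adjusted book income): €1,297,000
  Less exemption €91,000 → base €1,206,000
  €1,206,000 × 11% = €132,660

Regular income tax:
  €595,000 × 8% = €47,600
  €62,000 × 12% = €7,440
  €241,000 × 22% = €53,020
  → €108,060
  Less foreign tax credit €20,000 → €88,060

€132,660 > €88,060, so the parallel minimum levy is the binding amount.

€132,660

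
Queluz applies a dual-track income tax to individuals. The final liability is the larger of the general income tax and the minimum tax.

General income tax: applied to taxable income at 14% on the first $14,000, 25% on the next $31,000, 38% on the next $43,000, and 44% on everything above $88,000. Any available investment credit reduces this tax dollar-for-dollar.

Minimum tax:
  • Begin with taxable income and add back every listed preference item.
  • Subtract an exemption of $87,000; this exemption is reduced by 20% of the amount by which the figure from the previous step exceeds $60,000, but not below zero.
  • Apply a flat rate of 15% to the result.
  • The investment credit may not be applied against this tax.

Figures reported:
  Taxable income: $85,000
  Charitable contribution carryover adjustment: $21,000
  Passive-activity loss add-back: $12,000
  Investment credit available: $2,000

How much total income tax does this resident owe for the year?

$22,910

Minimum tax:
  Adjusted income: $85,000 + $21,000 + $12,000 = $118,000
  Exemption: $87,000 − 20% × ($118,000 − $60,000) = $87,000 − $11,600 = $75,400
  Base: $118,000 − $75,400 = $42,600
  $42,600 × 15% = $6,390

General income tax:
  $14,000 × 14% = $1,960
  $31,000 × 25% = $7,750
  $40,000 × 38% = $15,200
  → $24,910
  Less investment credit $2,000 → $22,910

$22,910 > $6,390, so the general income tax governs.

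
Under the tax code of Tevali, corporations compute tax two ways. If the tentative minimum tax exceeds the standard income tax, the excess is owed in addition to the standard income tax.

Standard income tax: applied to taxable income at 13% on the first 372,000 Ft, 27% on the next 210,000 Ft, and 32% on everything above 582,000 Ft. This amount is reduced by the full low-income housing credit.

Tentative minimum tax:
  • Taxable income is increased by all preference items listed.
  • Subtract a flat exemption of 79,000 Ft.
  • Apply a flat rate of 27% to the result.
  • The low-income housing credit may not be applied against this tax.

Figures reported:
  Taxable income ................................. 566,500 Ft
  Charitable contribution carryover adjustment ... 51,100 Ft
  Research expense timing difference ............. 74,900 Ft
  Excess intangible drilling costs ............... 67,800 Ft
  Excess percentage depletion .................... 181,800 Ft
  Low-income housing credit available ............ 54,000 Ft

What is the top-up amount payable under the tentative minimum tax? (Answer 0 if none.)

186,162 Ft

Standard income tax:
  372,000 Ft × 13% = 48,360 Ft
  194,500 Ft × 27% = 52,515 Ft
  → 100,875 Ft
  Less low-income housing credit 54,000 Ft → 46,875 Ft

Tentative minimum tax:
  Adjusted income: 566,500 Ft + 51,100 Ft + 74,900 Ft + 67,800 Ft + 181,800 Ft = 942,100 Ft
  Less exemption 79,000 Ft → base 863,100 Ft
  863,100 Ft × 27% = 233,037 Ft

Excess of tentative minimum tax over standard income tax: 233,037 Ft − 46,875 Ft = 186,162 Ft.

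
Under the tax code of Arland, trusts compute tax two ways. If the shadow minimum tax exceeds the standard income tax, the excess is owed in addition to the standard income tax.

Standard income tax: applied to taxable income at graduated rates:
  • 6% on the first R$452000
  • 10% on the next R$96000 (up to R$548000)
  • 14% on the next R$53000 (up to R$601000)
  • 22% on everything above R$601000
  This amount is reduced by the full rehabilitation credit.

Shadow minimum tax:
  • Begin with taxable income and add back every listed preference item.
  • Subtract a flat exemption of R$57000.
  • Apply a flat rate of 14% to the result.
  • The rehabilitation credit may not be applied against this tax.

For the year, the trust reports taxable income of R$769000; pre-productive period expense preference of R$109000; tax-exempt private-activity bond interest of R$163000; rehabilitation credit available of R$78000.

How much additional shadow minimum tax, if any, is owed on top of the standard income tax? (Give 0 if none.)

Shadow minimum tax:
  Adjusted income: R$769000 + R$109000 + R$163000 = R$1041000
  Less exemption R$57000 → base R$984000
  R$984000 × 14% = R$137760

Standard income tax:
  R$452000 × 6% = R$27120
  R$96000 × 10% = R$9600
  R$53000 × 14% = R$7420
  R$168000 × 22% = R$36960
  → R$81100
  Less rehabilitation credit R$78000 → R$3100

Excess of shadow minimum tax over standard income tax: R$137760 − R$3100 = R$134660.

R$134660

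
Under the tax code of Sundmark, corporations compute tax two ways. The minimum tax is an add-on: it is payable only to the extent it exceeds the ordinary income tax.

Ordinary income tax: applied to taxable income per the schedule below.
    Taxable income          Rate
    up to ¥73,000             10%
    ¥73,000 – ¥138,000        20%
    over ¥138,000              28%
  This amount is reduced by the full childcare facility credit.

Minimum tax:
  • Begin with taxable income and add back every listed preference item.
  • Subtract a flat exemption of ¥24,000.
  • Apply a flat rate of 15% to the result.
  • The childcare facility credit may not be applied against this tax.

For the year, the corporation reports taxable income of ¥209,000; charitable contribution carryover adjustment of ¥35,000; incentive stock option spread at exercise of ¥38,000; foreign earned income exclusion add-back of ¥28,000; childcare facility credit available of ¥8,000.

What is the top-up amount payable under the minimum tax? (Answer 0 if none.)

Ordinary income tax:
  ¥73,000 × 10% = ¥7,300
  ¥65,000 × 20% = ¥13,000
  ¥71,000 × 28% = ¥19,880
  → ¥40,180
  Less childcare facility credit ¥8,000 → ¥32,180

Minimum tax:
  Adjusted income: ¥209,000 + ¥35,000 + ¥38,000 + ¥28,000 = ¥310,000
  Less exemption ¥24,000 → base ¥286,000
  ¥286,000 × 15% = ¥42,900

Excess of minimum tax over ordinary income tax: ¥42,900 − ¥32,180 = ¥10,720.

¥10,720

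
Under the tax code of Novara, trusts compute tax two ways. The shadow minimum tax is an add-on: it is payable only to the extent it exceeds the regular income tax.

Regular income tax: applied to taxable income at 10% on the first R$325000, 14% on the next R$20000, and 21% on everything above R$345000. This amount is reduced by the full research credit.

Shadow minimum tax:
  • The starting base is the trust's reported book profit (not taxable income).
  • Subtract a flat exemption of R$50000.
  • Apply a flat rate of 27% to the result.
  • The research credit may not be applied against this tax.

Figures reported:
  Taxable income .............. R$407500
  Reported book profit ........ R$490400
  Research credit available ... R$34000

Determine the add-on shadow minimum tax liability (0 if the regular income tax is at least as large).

Shadow minimum tax:
  Base (reported book profit): R$490400
  Less exemption R$50000 → base R$440400
  R$440400 × 27% = R$118908

Regular income tax:
  R$325000 × 10% = R$32500
  R$20000 × 14% = R$2800
  R$62500 × 21% = R$13125
  → R$48425
  Less research credit R$34000 → R$14425

Excess of shadow minimum tax over regular income tax: R$118908 − R$14425 = R$104483.

R$104483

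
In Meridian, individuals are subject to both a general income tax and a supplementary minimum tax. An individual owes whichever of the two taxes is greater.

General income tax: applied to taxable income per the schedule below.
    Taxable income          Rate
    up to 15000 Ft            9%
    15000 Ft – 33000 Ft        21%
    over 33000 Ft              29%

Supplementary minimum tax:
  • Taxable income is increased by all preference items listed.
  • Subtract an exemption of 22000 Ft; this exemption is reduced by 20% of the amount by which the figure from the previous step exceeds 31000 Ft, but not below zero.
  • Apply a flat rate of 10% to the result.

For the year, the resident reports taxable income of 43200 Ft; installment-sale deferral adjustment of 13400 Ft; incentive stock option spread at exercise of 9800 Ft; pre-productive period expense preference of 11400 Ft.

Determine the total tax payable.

Supplementary minimum tax:
  Adjusted income: 43200 Ft + 13400 Ft + 9800 Ft + 11400 Ft = 77800 Ft
  Exemption: 22000 Ft − 20% × (77800 Ft − 31000 Ft) = 22000 Ft − 9360 Ft = 12640 Ft
  Base: 77800 Ft − 12640 Ft = 65160 Ft
  65160 Ft × 10% = 6516 Ft

General income tax:
  15000 Ft × 9% = 1350 Ft
  18000 Ft × 21% = 3780 Ft
  10200 Ft × 29% = 2958 Ft
  → 8088 Ft

8088 Ft > 6516 Ft, so the general income tax governs.

8088 Ft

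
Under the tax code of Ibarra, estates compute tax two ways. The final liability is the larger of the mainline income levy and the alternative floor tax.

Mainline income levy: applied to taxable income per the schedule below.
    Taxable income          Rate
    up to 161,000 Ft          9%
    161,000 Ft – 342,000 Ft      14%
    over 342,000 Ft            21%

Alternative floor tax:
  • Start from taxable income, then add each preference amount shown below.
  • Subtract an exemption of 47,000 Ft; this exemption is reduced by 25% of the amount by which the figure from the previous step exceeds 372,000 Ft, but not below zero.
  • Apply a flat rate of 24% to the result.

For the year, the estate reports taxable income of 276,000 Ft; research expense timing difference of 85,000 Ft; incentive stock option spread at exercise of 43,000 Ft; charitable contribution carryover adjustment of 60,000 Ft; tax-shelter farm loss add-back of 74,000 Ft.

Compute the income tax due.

127,800 Ft

Alternative floor tax:
  Adjusted income: 276,000 Ft + 85,000 Ft + 43,000 Ft + 60,000 Ft + 74,000 Ft = 538,000 Ft
  Exemption: 47,000 Ft − 25% × (538,000 Ft − 372,000 Ft) = 47,000 Ft − 41,500 Ft = 5,500 Ft
  Base: 538,000 Ft − 5,500 Ft = 532,500 Ft
  532,500 Ft × 24% = 127,800 Ft

Mainline income levy:
  161,000 Ft × 9% = 14,490 Ft
  115,000 Ft × 14% = 16,100 Ft
  → 30,590 Ft

127,800 Ft > 30,590 Ft, so the alternative floor tax is the binding amount.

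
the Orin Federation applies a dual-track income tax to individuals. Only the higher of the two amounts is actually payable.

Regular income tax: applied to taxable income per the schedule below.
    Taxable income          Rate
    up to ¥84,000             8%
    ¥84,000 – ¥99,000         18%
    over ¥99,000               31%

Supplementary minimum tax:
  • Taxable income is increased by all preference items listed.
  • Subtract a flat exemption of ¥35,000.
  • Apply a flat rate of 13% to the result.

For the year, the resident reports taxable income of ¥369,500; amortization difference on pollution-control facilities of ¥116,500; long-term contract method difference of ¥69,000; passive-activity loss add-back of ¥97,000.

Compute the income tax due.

¥93,275

Supplementary minimum tax:
  Adjusted income: ¥369,500 + ¥116,500 + ¥69,000 + ¥97,000 = ¥652,000
  Less exemption ¥35,000 → base ¥617,000
  ¥617,000 × 13% = ¥80,210

Regular income tax:
  ¥84,000 × 8% = ¥6,720
  ¥15,000 × 18% = ¥2,700
  ¥270,500 × 31% = ¥83,855
  → ¥93,275

¥93,275 > ¥80,210, so the regular income tax governs.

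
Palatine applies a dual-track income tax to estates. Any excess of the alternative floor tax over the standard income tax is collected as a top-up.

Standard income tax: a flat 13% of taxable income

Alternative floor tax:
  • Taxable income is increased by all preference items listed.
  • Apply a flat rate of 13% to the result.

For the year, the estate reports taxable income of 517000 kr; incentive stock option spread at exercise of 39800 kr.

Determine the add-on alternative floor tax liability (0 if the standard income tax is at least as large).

5174 kr

Standard income tax:
  517000 kr × 13% = 67210 kr

Alternative floor tax:
  Adjusted income: 517000 kr + 39800 kr = 556800 kr
  556800 kr × 13% = 72384 kr

Excess of alternative floor tax over standard income tax: 72384 kr − 67210 kr = 5174 kr.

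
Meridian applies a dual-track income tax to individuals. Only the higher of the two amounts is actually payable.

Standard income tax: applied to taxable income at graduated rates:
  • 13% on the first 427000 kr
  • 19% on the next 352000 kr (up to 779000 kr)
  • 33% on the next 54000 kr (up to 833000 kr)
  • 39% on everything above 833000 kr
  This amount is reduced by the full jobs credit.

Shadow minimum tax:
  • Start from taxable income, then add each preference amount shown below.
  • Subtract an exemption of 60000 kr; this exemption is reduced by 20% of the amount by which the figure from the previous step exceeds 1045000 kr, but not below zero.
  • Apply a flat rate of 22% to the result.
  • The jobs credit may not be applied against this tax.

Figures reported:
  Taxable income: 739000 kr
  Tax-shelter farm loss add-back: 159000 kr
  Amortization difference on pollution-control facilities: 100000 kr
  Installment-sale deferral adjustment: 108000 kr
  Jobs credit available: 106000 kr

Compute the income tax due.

Shadow minimum tax:
  Adjusted income: 739000 kr + 159000 kr + 100000 kr + 108000 kr = 1106000 kr
  Exemption: 60000 kr − 20% × (1106000 kr − 1045000 kr) = 60000 kr − 12200 kr = 47800 kr
  Base: 1106000 kr − 47800 kr = 1058200 kr
  1058200 kr × 22% = 232804 kr

Standard income tax:
  427000 kr × 13% = 55510 kr
  312000 kr × 19% = 59280 kr
  → 114790 kr
  Less jobs credit 106000 kr → 8790 kr

232804 kr > 8790 kr, so the shadow minimum tax is the binding amount.

232804 kr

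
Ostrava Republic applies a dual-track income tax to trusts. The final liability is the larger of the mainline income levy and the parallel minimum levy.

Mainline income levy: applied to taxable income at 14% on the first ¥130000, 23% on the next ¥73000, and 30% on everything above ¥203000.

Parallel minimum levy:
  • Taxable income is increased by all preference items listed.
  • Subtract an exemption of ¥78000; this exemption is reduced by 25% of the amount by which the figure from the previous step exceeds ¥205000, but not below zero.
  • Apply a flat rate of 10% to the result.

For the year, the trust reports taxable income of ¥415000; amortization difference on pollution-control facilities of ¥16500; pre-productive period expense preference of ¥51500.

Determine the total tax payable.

¥98590

Mainline income levy:
  ¥130000 × 14% = ¥18200
  ¥73000 × 23% = ¥16790
  ¥212000 × 30% = ¥63600
  → ¥98590

Parallel minimum levy:
  Adjusted income: ¥415000 + ¥16500 + ¥51500 = ¥483000
  Exemption: ¥78000 − 25% × (¥483000 − ¥205000) = ¥78000 − ¥69500 = ¥8500
  Base: ¥483000 − ¥8500 = ¥474500
  ¥474500 × 10% = ¥47450

¥98590 > ¥47450, so the mainline income levy governs.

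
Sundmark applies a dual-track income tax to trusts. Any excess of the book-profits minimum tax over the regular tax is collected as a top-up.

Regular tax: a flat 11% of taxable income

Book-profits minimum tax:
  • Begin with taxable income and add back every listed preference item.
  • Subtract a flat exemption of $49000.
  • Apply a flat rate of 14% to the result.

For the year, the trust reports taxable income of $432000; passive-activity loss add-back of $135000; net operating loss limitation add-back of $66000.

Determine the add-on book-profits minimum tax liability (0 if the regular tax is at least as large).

$34240

Book-profits minimum tax:
  Adjusted income: $432000 + $135000 + $66000 = $633000
  Less exemption $49000 → base $584000
  $584000 × 14% = $81760

Regular tax:
  $432000 × 11% = $47520

Excess of book-profits minimum tax over regular tax: $81760 − $47520 = $34240.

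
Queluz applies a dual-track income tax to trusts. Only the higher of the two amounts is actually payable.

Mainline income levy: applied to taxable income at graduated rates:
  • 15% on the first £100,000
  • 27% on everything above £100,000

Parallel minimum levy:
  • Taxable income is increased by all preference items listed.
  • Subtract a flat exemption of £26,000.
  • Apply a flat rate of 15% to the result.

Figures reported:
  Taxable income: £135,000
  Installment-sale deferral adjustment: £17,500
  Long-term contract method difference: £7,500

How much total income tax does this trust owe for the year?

£24,450

Parallel minimum levy:
  Adjusted income: £135,000 + £17,500 + £7,500 = £160,000
  Less exemption £26,000 → base £134,000
  £134,000 × 15% = £20,100

Mainline income levy:
  £100,000 × 15% = £15,000
  £35,000 × 27% = £9,450
  → £24,450

£24,450 > £20,100, so the mainline income levy governs.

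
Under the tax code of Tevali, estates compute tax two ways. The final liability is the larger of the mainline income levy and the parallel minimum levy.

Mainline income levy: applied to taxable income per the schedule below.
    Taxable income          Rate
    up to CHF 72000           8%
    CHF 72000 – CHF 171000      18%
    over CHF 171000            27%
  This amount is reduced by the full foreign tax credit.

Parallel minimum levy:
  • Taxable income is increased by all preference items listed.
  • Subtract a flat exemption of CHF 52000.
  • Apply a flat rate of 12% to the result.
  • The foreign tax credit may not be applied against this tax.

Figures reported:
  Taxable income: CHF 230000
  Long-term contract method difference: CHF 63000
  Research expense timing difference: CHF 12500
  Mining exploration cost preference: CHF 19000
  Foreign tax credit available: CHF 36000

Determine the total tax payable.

Parallel minimum levy:
  Adjusted income: CHF 230000 + CHF 63000 + CHF 12500 + CHF 19000 = CHF 324500
  Less exemption CHF 52000 → base CHF 272500
  CHF 272500 × 12% = CHF 32700

Mainline income levy:
  CHF 72000 × 8% = CHF 5760
  CHF 99000 × 18% = CHF 17820
  CHF 59000 × 27% = CHF 15930
  → CHF 39510
  Less foreign tax credit CHF 36000 → CHF 3510

CHF 32700 > CHF 3510, so the parallel minimum levy is the binding amount.

CHF 32700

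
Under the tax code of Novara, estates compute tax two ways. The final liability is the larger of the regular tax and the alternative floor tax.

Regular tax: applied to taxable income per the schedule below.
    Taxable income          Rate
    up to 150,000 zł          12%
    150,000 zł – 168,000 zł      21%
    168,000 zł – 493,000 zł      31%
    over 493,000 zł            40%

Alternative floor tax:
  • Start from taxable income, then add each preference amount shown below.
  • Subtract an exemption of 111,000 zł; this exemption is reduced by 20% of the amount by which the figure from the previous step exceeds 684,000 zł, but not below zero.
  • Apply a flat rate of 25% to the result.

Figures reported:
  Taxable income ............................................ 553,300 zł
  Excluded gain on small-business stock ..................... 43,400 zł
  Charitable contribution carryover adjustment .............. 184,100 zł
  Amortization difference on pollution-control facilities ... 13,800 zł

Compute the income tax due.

Alternative floor tax:
  Adjusted income: 553,300 zł + 43,400 zł + 184,100 zł + 13,800 zł = 794,600 zł
  Exemption: 111,000 zł − 20% × (794,600 zł − 684,000 zł) = 111,000 zł − 22,120 zł = 88,880 zł
  Base: 794,600 zł − 88,880 zł = 705,720 zł
  705,720 zł × 25% = 176,430 zł

Regular tax:
  150,000 zł × 12% = 18,000 zł
  18,000 zł × 21% = 3,780 zł
  325,000 zł × 31% = 100,750 zł
  60,300 zł × 40% = 24,120 zł
  → 146,650 zł

176,430 zł > 146,650 zł, so the alternative floor tax is the binding amount.

176,430 zł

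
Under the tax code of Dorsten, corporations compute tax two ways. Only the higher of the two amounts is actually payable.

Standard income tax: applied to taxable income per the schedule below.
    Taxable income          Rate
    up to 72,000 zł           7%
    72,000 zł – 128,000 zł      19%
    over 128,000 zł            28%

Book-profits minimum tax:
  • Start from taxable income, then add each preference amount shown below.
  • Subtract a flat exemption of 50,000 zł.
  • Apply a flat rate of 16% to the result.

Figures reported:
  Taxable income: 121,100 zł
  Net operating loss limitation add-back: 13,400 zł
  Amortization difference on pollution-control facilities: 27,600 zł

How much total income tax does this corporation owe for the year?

17,936 zł

Book-profits minimum tax:
  Adjusted income: 121,100 zł + 13,400 zł + 27,600 zł = 162,100 zł
  Less exemption 50,000 zł → base 112,100 zł
  112,100 zł × 16% = 17,936 zł

Standard income tax:
  72,000 zł × 7% = 5,040 zł
  49,100 zł × 19% = 9,329 zł
  → 14,369 zł

17,936 zł > 14,369 zł, so the book-profits minimum tax is the binding amount.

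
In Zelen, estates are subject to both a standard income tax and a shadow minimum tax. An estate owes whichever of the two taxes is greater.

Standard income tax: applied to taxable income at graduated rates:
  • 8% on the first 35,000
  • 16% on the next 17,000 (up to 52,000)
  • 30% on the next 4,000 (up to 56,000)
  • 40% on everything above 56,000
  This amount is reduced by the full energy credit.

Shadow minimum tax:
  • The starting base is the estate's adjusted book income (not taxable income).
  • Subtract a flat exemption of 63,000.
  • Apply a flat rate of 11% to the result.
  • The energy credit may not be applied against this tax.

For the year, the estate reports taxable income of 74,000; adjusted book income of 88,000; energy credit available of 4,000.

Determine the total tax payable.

Shadow minimum tax:
  Base (adjusted book income): 88,000
  Less exemption 63,000 → base 25,000
  25,000 × 11% = 2,750

Standard income tax:
  35,000 × 8% = 2,800
  17,000 × 16% = 2,720
  4,000 × 30% = 1,200
  18,000 × 40% = 7,200
  → 13,920
  Less energy credit 4,000 → 9,920

9,920 > 2,750, so the standard income tax governs.

9,920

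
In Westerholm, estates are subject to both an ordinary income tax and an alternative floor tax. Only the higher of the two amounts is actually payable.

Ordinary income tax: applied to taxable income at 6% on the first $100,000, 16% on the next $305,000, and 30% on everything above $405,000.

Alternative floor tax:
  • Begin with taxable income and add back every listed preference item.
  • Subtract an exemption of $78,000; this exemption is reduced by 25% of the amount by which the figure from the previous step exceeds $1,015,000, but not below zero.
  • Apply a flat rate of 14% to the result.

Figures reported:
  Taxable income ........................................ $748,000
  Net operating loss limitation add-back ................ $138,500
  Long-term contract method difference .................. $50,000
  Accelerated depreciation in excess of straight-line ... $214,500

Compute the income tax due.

$157,700

Alternative floor tax:
  Adjusted income: $748,000 + $138,500 + $50,000 + $214,500 = $1,151,000
  Exemption: $78,000 − 25% × ($1,151,000 − $1,015,000) = $78,000 − $34,000 = $44,000
  Base: $1,151,000 − $44,000 = $1,107,000
  $1,107,000 × 14% = $154,980

Ordinary income tax:
  $100,000 × 6% = $6,000
  $305,000 × 16% = $48,800
  $343,000 × 30% = $102,900
  → $157,700

$157,700 > $154,980, so the ordinary income tax governs.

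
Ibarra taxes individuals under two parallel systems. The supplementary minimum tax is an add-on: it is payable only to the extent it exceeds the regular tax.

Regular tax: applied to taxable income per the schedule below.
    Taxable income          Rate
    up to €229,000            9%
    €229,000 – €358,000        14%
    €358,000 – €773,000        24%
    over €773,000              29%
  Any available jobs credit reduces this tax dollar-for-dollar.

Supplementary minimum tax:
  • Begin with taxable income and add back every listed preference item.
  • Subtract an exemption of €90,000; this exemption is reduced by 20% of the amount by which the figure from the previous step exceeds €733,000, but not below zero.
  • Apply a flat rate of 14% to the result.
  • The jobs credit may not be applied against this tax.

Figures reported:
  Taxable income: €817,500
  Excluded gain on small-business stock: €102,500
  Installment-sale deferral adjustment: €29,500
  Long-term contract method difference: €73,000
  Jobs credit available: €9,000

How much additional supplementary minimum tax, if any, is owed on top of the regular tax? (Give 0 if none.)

€0

Supplementary minimum tax:
  Adjusted income: €817,500 + €102,500 + €29,500 + €73,000 = €1,022,500
  Exemption: €90,000 − 20% × (€1,022,500 − €733,000) = €90,000 − €57,900 = €32,100
  Base: €1,022,500 − €32,100 = €990,400
  €990,400 × 14% = €138,656

Regular tax:
  €229,000 × 9% = €20,610
  €129,000 × 14% = €18,060
  €415,000 × 24% = €99,600
  €44,500 × 29% = €12,905
  → €151,175
  Less jobs credit €9,000 → €142,175

€138,656 ≤ €142,175, so no add-on is due.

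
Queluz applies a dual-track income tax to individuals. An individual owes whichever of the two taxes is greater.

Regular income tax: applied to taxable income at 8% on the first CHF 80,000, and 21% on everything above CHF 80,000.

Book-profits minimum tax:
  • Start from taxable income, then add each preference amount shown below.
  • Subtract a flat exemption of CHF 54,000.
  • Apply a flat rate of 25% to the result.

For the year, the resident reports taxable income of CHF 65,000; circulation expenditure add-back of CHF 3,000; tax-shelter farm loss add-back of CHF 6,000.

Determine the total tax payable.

CHF 5,200

Regular income tax:
  CHF 65,000 × 8% = CHF 5,200

Book-profits minimum tax:
  Adjusted income: CHF 65,000 + CHF 3,000 + CHF 6,000 = CHF 74,000
  Less exemption CHF 54,000 → base CHF 20,000
  CHF 20,000 × 25% = CHF 5,000

CHF 5,200 > CHF 5,000, so the regular income tax governs.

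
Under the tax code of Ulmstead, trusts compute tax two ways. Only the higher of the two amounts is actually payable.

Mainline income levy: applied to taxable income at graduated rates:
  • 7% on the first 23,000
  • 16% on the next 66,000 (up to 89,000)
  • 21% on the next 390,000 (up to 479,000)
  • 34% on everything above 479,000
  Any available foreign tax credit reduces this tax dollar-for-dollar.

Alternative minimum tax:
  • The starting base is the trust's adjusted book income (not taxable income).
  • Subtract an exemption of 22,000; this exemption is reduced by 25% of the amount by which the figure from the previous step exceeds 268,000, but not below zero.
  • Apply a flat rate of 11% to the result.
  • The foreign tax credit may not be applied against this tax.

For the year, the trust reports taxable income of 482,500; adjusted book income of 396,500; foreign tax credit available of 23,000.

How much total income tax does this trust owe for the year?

Alternative minimum tax:
  Base (adjusted book income): 396,500
  Exemption: 25% × (396,500 − 268,000) = 32,125 ≥ 22,000, so the exemption is fully phased out
  Base: 396,500 − 0 = 396,500
  396,500 × 11% = 43,615

Mainline income levy:
  23,000 × 7% = 1,610
  66,000 × 16% = 10,560
  390,000 × 21% = 81,900
  3,500 × 34% = 1,190
  → 95,260
  Less foreign tax credit 23,000 → 72,260

72,260 > 43,615, so the mainline income levy governs.

72,260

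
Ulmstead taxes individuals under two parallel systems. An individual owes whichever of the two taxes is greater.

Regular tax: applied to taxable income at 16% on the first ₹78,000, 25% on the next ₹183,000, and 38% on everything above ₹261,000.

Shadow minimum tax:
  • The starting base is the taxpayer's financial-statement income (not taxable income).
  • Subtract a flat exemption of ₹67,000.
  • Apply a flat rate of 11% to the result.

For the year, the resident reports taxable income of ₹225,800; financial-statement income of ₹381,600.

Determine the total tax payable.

₹49,430

Regular tax:
  ₹78,000 × 16% = ₹12,480
  ₹147,800 × 25% = ₹36,950
  → ₹49,430

Shadow minimum tax:
  Base (financial-statement income): ₹381,600
  Less exemption ₹67,000 → base ₹314,600
  ₹314,600 × 11% = ₹34,606

₹49,430 > ₹34,606, so the regular tax governs.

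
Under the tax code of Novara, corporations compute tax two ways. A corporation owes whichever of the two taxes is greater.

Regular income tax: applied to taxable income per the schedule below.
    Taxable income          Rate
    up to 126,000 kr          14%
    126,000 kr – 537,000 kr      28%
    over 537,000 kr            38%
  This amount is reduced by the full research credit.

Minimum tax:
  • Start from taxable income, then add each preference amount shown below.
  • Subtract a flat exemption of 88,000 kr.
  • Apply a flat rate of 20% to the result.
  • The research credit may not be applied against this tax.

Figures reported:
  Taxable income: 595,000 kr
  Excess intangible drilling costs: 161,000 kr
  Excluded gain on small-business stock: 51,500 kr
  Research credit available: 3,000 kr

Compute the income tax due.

151,760 kr

Minimum tax:
  Adjusted income: 595,000 kr + 161,000 kr + 51,500 kr = 807,500 kr
  Less exemption 88,000 kr → base 719,500 kr
  719,500 kr × 20% = 143,900 kr

Regular income tax:
  126,000 kr × 14% = 17,640 kr
  411,000 kr × 28% = 115,080 kr
  58,000 kr × 38% = 22,040 kr
  → 154,760 kr
  Less research credit 3,000 kr → 151,760 kr

151,760 kr > 143,900 kr, so the regular income tax governs.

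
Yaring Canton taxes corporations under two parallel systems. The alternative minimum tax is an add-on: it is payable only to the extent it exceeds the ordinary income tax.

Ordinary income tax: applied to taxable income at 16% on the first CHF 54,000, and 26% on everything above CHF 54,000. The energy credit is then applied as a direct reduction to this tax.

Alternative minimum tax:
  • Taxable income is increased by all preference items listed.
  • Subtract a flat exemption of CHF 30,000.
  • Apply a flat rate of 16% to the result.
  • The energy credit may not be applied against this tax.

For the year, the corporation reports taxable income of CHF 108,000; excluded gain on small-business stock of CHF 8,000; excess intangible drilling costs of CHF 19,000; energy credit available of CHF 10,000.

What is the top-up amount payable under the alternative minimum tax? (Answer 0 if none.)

Alternative minimum tax:
  Adjusted income: CHF 108,000 + CHF 8,000 + CHF 19,000 = CHF 135,000
  Less exemption CHF 30,000 → base CHF 105,000
  CHF 105,000 × 16% = CHF 16,800

Ordinary income tax:
  CHF 54,000 × 16% = CHF 8,640
  CHF 54,000 × 26% = CHF 14,040
  → CHF 22,680
  Less energy credit CHF 10,000 → CHF 12,680

Excess of alternative minimum tax over ordinary income tax: CHF 16,800 − CHF 12,680 = CHF 4,120.

CHF 4,120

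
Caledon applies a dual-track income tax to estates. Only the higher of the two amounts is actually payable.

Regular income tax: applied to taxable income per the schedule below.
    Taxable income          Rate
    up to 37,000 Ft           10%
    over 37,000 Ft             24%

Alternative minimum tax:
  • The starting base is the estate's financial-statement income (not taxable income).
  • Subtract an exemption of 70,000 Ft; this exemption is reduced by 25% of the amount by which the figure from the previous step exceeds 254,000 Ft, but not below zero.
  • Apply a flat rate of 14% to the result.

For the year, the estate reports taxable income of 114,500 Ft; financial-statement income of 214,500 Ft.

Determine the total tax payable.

22,300 Ft

Alternative minimum tax:
  Base (financial-statement income): 214,500 Ft
  Exemption: 214,500 Ft ≤ 254,000 Ft, so full 70,000 Ft applies
  Base: 214,500 Ft − 70,000 Ft = 144,500 Ft
  144,500 Ft × 14% = 20,230 Ft

Regular income tax:
  37,000 Ft × 10% = 3,700 Ft
  77,500 Ft × 24% = 18,600 Ft
  → 22,300 Ft

22,300 Ft > 20,230 Ft, so the regular income tax governs.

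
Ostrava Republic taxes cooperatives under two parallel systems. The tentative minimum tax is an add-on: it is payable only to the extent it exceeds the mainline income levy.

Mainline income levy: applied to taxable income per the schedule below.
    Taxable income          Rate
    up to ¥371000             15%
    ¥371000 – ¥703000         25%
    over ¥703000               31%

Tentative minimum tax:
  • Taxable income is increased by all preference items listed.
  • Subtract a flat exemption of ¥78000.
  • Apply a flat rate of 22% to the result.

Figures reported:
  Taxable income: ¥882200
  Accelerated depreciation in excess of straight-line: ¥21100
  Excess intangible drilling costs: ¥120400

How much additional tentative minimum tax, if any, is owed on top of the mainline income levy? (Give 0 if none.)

Mainline income levy:
  ¥371000 × 15% = ¥55650
  ¥332000 × 25% = ¥83000
  ¥179200 × 31% = ¥55552
  → ¥194202

Tentative minimum tax:
  Adjusted income: ¥882200 + ¥21100 + ¥120400 = ¥1023700
  Less exemption ¥78000 → base ¥945700
  ¥945700 × 22% = ¥208054

Excess of tentative minimum tax over mainline income levy: ¥208054 − ¥194202 = ¥13852.

¥13852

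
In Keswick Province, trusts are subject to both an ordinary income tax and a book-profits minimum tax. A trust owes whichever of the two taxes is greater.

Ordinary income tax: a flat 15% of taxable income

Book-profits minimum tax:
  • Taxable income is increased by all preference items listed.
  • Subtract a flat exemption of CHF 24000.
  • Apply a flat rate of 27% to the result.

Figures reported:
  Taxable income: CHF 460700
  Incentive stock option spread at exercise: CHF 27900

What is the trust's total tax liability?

Ordinary income tax:
  CHF 460700 × 15% = CHF 69105

Book-profits minimum tax:
  Adjusted income: CHF 460700 + CHF 27900 = CHF 488600
  Less exemption CHF 24000 → base CHF 464600
  CHF 464600 × 27% = CHF 125442

CHF 125442 > CHF 69105, so the book-profits minimum tax is the binding amount.

CHF 125442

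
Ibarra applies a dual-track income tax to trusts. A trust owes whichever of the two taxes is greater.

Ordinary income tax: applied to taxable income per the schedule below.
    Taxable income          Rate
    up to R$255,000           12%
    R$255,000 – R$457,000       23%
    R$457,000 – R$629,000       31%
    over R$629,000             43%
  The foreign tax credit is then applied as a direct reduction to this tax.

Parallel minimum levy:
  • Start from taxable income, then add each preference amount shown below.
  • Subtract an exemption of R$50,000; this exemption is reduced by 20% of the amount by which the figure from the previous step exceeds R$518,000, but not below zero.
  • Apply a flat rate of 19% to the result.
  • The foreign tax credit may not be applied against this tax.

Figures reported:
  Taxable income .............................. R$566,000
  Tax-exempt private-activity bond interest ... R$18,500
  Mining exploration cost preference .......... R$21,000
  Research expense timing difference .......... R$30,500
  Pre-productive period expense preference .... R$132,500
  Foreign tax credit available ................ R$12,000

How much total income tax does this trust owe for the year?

Ordinary income tax:
  R$255,000 × 12% = R$30,600
  R$202,000 × 23% = R$46,460
  R$109,000 × 31% = R$33,790
  → R$110,850
  Less foreign tax credit R$12,000 → R$98,850

Parallel minimum levy:
  Adjusted income: R$566,000 + R$18,500 + R$21,000 + R$30,500 + R$132,500 = R$768,500
  Exemption: 20% × (R$768,500 − R$518,000) = R$50,100 ≥ R$50,000, so the exemption is fully phased out
  Base: R$768,500 − R$0 = R$768,500
  R$768,500 × 19% = R$146,015

R$146,015 > R$98,850, so the parallel minimum levy is the binding amount.

R$146,015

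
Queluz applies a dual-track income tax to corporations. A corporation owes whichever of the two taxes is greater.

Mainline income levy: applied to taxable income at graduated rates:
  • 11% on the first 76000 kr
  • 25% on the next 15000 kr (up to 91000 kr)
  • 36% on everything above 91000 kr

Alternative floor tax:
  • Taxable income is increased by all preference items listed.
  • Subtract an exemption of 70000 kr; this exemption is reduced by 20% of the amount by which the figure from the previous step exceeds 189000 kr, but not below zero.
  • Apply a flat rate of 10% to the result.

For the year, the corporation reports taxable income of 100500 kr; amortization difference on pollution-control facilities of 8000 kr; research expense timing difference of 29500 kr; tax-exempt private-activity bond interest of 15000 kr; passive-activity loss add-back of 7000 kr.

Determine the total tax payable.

15530 kr

Alternative floor tax:
  Adjusted income: 100500 kr + 8000 kr + 29500 kr + 15000 kr + 7000 kr = 160000 kr
  Exemption: 160000 kr ≤ 189000 kr, so full 70000 kr applies
  Base: 160000 kr − 70000 kr = 90000 kr
  90000 kr × 10% = 9000 kr

Mainline income levy:
  76000 kr × 11% = 8360 kr
  15000 kr × 25% = 3750 kr
  9500 kr × 36% = 3420 kr
  → 15530 kr

15530 kr > 9000 kr, so the mainline income levy governs.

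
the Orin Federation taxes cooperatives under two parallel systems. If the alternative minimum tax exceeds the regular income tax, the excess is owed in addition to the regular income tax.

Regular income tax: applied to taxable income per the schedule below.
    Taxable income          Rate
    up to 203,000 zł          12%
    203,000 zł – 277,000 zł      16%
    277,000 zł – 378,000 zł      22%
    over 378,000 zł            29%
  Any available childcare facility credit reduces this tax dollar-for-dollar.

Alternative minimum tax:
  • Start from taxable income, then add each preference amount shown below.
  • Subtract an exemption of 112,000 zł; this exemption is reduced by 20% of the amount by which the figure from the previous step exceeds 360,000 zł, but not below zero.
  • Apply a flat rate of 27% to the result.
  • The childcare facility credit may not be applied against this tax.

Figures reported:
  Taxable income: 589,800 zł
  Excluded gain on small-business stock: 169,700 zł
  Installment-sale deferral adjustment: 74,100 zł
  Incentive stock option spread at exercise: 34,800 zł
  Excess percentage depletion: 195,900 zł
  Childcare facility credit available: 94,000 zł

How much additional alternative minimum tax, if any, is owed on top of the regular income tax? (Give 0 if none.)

Alternative minimum tax:
  Adjusted income: 589,800 zł + 169,700 zł + 74,100 zł + 34,800 zł + 195,900 zł = 1,064,300 zł
  Exemption: 20% × (1,064,300 zł − 360,000 zł) = 140,860 zł ≥ 112,000 zł, so the exemption is fully phased out
  Base: 1,064,300 zł − 0 zł = 1,064,300 zł
  1,064,300 zł × 27% = 287,361 zł

Regular income tax:
  203,000 zł × 12% = 24,360 zł
  74,000 zł × 16% = 11,840 zł
  101,000 zł × 22% = 22,220 zł
  211,800 zł × 29% = 61,422 zł
  → 119,842 zł
  Less childcare facility credit 94,000 zł → 25,842 zł

Excess of alternative minimum tax over regular income tax: 287,361 zł − 25,842 zł = 261,519 zł.

261,519 zł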